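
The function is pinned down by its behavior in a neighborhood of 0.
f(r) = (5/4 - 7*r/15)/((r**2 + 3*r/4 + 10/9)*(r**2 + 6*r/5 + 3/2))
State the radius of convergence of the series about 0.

The radius of convergence is (1/3)*sqrt(10).

Denominator factor (r**2 + 6*r/5 + 3/2): discriminant -114/25, complex-conjugate roots (-3/5) + ((1/10)*sqrt(114))*i and (-3/5) - ((1/10)*sqrt(114))*i; poles of order 1, moduli (1/2)*sqrt(6) and (1/2)*sqrt(6).
Denominator factor (r**2 + 3*r/4 + 10/9): discriminant -559/144, complex-conjugate roots (-3/8) + ((1/24)*sqrt(559))*i and (-3/8) - ((1/24)*sqrt(559))*i; poles of order 1, moduli (1/3)*sqrt(10) and (1/3)*sqrt(10).
The radius of convergence is the smallest modulus among the singular points: (1/3)*sqrt(10).


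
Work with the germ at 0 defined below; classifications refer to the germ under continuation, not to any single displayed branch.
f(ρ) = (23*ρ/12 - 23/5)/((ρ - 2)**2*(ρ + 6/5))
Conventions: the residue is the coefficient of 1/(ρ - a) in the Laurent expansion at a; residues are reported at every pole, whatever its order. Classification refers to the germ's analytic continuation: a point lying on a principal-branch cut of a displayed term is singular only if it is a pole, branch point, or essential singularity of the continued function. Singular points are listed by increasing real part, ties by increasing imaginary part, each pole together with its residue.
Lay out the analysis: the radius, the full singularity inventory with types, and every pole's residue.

Denominator factor (ρ + 6/5): pole of order 1 at -6/5, modulus 6/5.
Denominator factor (ρ - 2)^2: pole of order 2 at 2, modulus 2.
The radius of convergence is the smallest modulus among the singular points: 6/5.
At the order-1 pole -6/5 set g(ρ) = (ρ - (-6/5))*f(ρ) = (23*ρ/12 - 23/5)/(ρ - 2)**2.
Simple pole: residue = g(a) at a = -6/5, which is -345/512.
At the order-2 pole 2 set g(ρ) = (ρ - (2))^2*f(ρ) = (23*ρ/12 - 23/5)/(ρ + 6/5).
Order-2 pole: residue = g'(a); g'(2) = 345/512, so the residue is 345/512.
List the singular points by increasing real part (a conjugate pair: the negative imaginary part first).

Radius of convergence at 0: 6/5.
At -6/5: a pole of order 1; residue -345/512.
At 2: a pole of order 2; residue 345/512.


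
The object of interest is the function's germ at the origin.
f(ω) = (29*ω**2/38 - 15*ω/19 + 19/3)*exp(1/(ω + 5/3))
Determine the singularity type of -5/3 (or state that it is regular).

The exponent 1/(ω - (-5/3)) has a pole at -5/3, so exp(1/(ω - (-5/3))) takes every nonzero value near it: an essential singularity (not a pole of any order).

The point is an essential singularity.


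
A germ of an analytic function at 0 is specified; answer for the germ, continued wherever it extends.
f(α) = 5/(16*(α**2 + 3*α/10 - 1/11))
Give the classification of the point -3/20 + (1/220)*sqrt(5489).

The point is a pole of order 1.

The denominator factor α**2 + 3*α/10 - 1/11 vanishes at -3/20 + (1/220)*sqrt(5489) and appears to the power 1; the numerator there equals 5/16, nonzero, and no other factor vanishes.
Hence a pole whose order is the multiplicity, 1.


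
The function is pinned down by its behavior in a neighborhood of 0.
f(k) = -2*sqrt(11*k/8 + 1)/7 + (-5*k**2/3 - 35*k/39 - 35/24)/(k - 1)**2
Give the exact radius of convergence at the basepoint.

Denominator factor (k - 1)^2: pole of order 2 at 1, modulus 1.
Branch term (-2/7)*sqrt(1 - k/(-8/11)): its argument vanishes at k = -8/11, a square-root branch point, modulus 8/11.
The radius of convergence is the smallest modulus among the singular points: 8/11.

The radius of convergence is 8/11.


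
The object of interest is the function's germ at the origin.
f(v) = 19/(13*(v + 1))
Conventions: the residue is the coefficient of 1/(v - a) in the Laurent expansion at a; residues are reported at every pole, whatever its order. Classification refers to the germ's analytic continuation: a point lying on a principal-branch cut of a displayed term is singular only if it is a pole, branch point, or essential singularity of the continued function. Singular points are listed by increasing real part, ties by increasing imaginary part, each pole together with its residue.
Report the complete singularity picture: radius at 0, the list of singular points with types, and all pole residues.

Radius of convergence at 0: 1.
At -1: a pole of order 1; residue 19/13.

Denominator factor (v + 1): pole of order 1 at -1, modulus 1.
The radius of convergence is the smallest modulus among the singular points: 1.
At the order-1 pole -1 set g(v) = (v - (-1))*f(v) = 19/13.
Simple pole: residue = g(a) at a = -1, which is 19/13.


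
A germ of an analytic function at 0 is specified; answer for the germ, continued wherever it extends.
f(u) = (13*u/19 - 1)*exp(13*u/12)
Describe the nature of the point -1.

The point is a regular point.

There is no denominator, hence no pole anywhere.
The factor exp(13*u/12) is entire.
So the germ continues analytically to -1.


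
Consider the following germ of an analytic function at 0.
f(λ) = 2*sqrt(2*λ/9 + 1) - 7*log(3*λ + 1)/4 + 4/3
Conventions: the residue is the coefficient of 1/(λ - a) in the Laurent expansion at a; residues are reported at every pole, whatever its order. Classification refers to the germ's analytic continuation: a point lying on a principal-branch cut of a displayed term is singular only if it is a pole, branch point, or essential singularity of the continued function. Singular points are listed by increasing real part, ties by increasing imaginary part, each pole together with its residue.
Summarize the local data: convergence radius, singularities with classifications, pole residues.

Branch term (-7/4)*log(1 - λ/(-1/3)): its argument vanishes at λ = -1/3, a logarithmic branch point, modulus 1/3.
Branch term (2)*sqrt(1 - λ/(-9/2)): its argument vanishes at λ = -9/2, a square-root branch point, modulus 9/2.
The radius of convergence is the smallest modulus among the singular points: 1/3.
List the singular points by increasing real part (a conjugate pair: the negative imaginary part first).

Radius of convergence at 0: 1/3.
At -9/2: an algebraic (square-root) branch point.
At -1/3: a logarithmic branch point.


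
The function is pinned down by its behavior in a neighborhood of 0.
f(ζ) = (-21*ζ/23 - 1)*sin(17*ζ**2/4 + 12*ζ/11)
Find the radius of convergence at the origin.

The factor sin(17*ζ**2/4 + 12*ζ/11) is entire and contributes no finite singular point.
The polynomial part has no poles.
No finite singular points: the Taylor series at 0 converges everywhere.

The radius of convergence is infinite.


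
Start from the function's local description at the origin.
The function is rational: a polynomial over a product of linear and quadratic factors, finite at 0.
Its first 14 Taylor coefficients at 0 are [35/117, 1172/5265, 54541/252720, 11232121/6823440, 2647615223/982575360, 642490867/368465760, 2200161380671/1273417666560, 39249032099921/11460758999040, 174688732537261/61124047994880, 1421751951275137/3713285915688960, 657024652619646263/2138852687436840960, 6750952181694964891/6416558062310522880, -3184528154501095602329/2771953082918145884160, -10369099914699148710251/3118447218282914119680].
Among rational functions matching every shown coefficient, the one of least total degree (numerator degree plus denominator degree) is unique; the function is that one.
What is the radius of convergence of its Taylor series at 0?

No rational of total degree below 12 reproduces all 14 coefficients; solving the [2/10] Pade equations on them gives f(ζ) = (3*ζ**2 - 37*ζ/20 + 35/39)/((ζ**2 - 2*ζ + 9/8)**2*(ζ**2 + ζ/3 + 4/3)**3), whose expansion matches every shown term.
Denominator factor (ζ**2 - 2*ζ + 9/8)^2: discriminant -1/2, complex-conjugate roots (1) + ((1/4)*sqrt(2))*i and (1) - ((1/4)*sqrt(2))*i; poles of order 2, moduli (3/4)*sqrt(2) and (3/4)*sqrt(2).
Denominator factor (ζ**2 + ζ/3 + 4/3)^3: discriminant -47/9, complex-conjugate roots (-1/6) + ((1/6)*sqrt(47))*i and (-1/6) - ((1/6)*sqrt(47))*i; poles of order 3, moduli (2/3)*sqrt(3) and (2/3)*sqrt(3).
The radius of convergence is the smallest modulus among the singular points: (3/4)*sqrt(2).

The radius of convergence is (3/4)*sqrt(2).


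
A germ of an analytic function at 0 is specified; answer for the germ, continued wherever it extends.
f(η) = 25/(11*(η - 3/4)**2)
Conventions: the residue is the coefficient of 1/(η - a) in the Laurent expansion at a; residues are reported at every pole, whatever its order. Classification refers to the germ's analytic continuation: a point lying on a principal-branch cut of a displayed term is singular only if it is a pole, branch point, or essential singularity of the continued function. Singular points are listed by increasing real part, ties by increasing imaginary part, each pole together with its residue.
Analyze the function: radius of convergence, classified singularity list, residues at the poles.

Denominator factor (η - 3/4)^2: pole of order 2 at 3/4, modulus 3/4.
The radius of convergence is the smallest modulus among the singular points: 3/4.
At the order-2 pole 3/4 set g(η) = (η - (3/4))^2*f(η) = 25/11.
Order-2 pole: residue = g'(a); g'(3/4) = 0, so the residue is 0.

Radius of convergence at 0: 3/4.
At 3/4: a pole of order 2; residue 0.


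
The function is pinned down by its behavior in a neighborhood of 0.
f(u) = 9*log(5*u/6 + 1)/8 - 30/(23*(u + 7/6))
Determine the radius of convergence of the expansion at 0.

Denominator factor (u + 7/6): pole of order 1 at -7/6, modulus 7/6.
Branch term (9/8)*log(1 - u/(-6/5)): its argument vanishes at u = -6/5, a logarithmic branch point, modulus 6/5.
The radius of convergence is the smallest modulus among the singular points: 7/6.

The radius of convergence is 7/6.


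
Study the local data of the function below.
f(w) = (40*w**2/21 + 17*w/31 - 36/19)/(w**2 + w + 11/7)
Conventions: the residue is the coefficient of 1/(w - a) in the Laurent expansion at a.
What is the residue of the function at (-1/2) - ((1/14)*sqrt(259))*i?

The factor w**2 + w + 11/7 splits as (w - a)(w - a') with a = (-1/2) - ((1/14)*sqrt(259))*i, a' = (-1/2) + ((1/14)*sqrt(259))*i. At the order-1 pole a set g(w) = (w - a)*f(w) = [40*w**2/21 + 17*w/31 - 36/19] / (w - a').
Simple pole: residue = g(a) at a = (-1/2) - ((1/14)*sqrt(259))*i, which is (-883/1302) - ((242995/2135714)*sqrt(259))*i.

The residue is (-883/1302) - ((242995/2135714)*sqrt(259))*i.


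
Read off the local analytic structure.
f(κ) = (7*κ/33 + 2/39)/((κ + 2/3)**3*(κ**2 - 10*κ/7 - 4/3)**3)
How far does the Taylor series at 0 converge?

Denominator factor (κ**2 - 10*κ/7 - 4/3)^3: discriminant 1084/147, real irrational roots 5/7 + (1/21)*sqrt(813) and 5/7 - (1/21)*sqrt(813); poles of order 3, moduli 5/7 + (1/21)*sqrt(813) and -5/7 + (1/21)*sqrt(813).
Denominator factor (κ + 2/3)^3: pole of order 3 at -2/3, modulus 2/3.
The radius of convergence is the smallest modulus among the singular points: -5/7 + (1/21)*sqrt(813).

The radius of convergence is -5/7 + (1/21)*sqrt(813).


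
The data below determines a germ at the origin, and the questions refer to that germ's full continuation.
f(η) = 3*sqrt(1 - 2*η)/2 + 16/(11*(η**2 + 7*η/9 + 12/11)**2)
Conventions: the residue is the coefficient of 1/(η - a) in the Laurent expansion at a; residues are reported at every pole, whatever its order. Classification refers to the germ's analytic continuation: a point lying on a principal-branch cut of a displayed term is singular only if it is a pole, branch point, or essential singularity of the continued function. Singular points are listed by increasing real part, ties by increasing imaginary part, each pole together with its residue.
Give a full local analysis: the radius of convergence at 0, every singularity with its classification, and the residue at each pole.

Denominator factor (η**2 + 7*η/9 + 12/11)^2: discriminant -3349/891, complex-conjugate roots (-7/18) + ((1/198)*sqrt(36839))*i and (-7/18) - ((1/198)*sqrt(36839))*i; poles of order 2, moduli (2/11)*sqrt(33) and (2/11)*sqrt(33).
Branch term (3/2)*sqrt(1 - η/(1/2)): its argument vanishes at η = 1/2, a square-root branch point, modulus 1/2.
The radius of convergence is the smallest modulus among the singular points: 1/2.
The branch term is analytic at (-7/18) - ((1/198)*sqrt(36839))*i and contributes nothing to the residue; only the rational part matters.
The factor η**2 + 7*η/9 + 12/11 splits as (η - a)(η - a') with a = (-7/18) - ((1/198)*sqrt(36839))*i, a' = (-7/18) + ((1/198)*sqrt(36839))*i. At the order-2 pole a set g(η) = (η - a)^2*(rational part) = [16/11] / (η - a')^2.
Order-2 pole: residue = g'(a); g'((-7/18) - ((1/198)*sqrt(36839))*i) = ((23328/11215801)*sqrt(36839))*i, so the residue is ((23328/11215801)*sqrt(36839))*i.
The branch term is analytic at (-7/18) + ((1/198)*sqrt(36839))*i and contributes nothing to the residue; only the rational part matters.
The factor η**2 + 7*η/9 + 12/11 splits as (η - a)(η - a') with a = (-7/18) + ((1/198)*sqrt(36839))*i, a' = (-7/18) - ((1/198)*sqrt(36839))*i. At the order-2 pole a set g(η) = (η - a)^2*(rational part) = [16/11] / (η - a')^2.
Order-2 pole: residue = g'(a); g'((-7/18) + ((1/198)*sqrt(36839))*i) = -((23328/11215801)*sqrt(36839))*i, so the residue is -((23328/11215801)*sqrt(36839))*i.
List the singular points by increasing real part (a conjugate pair: the negative imaginary part first).

Radius of convergence at 0: 1/2.
At (-7/18) - ((1/198)*sqrt(36839))*i: a pole of order 2; residue ((23328/11215801)*sqrt(36839))*i.
At (-7/18) + ((1/198)*sqrt(36839))*i: a pole of order 2; residue -((23328/11215801)*sqrt(36839))*i.
At 1/2: an algebraic (square-root) branch point.


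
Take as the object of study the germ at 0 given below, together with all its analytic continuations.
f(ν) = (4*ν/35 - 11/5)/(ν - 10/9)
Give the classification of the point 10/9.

The point is a pole of order 1.

The denominator factor ν - 10/9 vanishes at 10/9 and appears to the power 1; the numerator there equals -653/315, nonzero, and no other factor vanishes.
Hence a pole whose order is the multiplicity, 1.


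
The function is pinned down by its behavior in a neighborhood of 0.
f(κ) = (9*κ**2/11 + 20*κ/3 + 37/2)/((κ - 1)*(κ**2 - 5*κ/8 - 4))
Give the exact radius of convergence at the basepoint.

Denominator factor (κ - 1): pole of order 1 at 1, modulus 1.
Denominator factor (κ**2 - 5*κ/8 - 4): discriminant 1049/64, real irrational roots 5/16 + (1/16)*sqrt(1049) and 5/16 - (1/16)*sqrt(1049); poles of order 1, moduli 5/16 + (1/16)*sqrt(1049) and -5/16 + (1/16)*sqrt(1049).
The radius of convergence is the smallest modulus among the singular points: 1.

The radius of convergence is 1.


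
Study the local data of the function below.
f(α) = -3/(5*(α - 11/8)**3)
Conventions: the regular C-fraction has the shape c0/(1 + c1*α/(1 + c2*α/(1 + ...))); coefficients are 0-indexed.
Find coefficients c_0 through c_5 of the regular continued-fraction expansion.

Taylor coefficients (expand at 0): a_0 = 1536/6655, a_1 = 36864/73205, a_2 = 589824/805255, a_3 = 1572864/1771561, a_4 = 18874368/19487171, a_5 = 1056964608/1071794405.
c0 = a_0 = 1536/6655. Peel one level at a time: if S = 1 + c*α/S' with S'(0) = 1, then c is the α-coefficient of S and S' = c*α/(S - 1).
S_1 = c0/f = 1 + (-24/11)*α + (192/121)*α^2 + ...; c1 = -24/11.
S_2 = c1*α/(S_1 - 1) = 1 + (8/11)*α + (128/363)*α^2 + ...; c2 = 8/11.
S_3 = c2*α/(S_2 - 1) = 1 + (-16/33)*α + (64/1089)*α^2 + ...; c3 = -16/33.
S_4 = c3*α/(S_3 - 1) = 1 + (4/33)*α + (16/363)*α^2 + ...; c4 = 4/33.
S_5 = c4*α/(S_4 - 1) = 1 + (-4/11)*α + ...; c5 = -4/11.

The regular C-fraction coefficients are [1536/6655, -24/11, 8/11, -16/33, 4/33, -4/11].


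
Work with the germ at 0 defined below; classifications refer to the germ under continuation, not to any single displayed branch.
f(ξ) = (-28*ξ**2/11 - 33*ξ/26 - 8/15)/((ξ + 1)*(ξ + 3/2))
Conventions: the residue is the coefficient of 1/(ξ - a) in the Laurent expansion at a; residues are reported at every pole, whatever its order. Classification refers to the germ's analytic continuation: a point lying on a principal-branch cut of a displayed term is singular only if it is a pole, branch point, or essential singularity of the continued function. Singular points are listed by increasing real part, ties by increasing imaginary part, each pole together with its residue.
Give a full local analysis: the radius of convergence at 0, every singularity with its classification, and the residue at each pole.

Denominator factor (ξ + 3/2): pole of order 1 at -3/2, modulus 3/2.
Denominator factor (ξ + 1): pole of order 1 at -1, modulus 1.
The radius of convergence is the smallest modulus among the singular points: 1.
At the order-1 pole -3/2 set g(ξ) = (ξ - (-3/2))*f(ξ) = (-28*ξ**2/11 - 33*ξ/26 - 8/15)/(ξ + 1).
Simple pole: residue = g(a) at a = -3/2, which is 37381/4290.
At the order-1 pole -1 set g(ξ) = (ξ - (-1))*f(ξ) = (-28*ξ**2/11 - 33*ξ/26 - 8/15)/(ξ + 3/2).
Simple pole: residue = g(a) at a = -1, which is -7763/2145.
List the singular points by increasing real part (a conjugate pair: the negative imaginary part first).

Radius of convergence at 0: 1.
At -3/2: a pole of order 1; residue 37381/4290.
At -1: a pole of order 1; residue -7763/2145.


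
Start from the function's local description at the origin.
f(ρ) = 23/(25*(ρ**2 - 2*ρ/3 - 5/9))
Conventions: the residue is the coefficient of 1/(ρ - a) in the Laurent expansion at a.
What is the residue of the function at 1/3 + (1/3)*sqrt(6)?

The factor ρ**2 - 2*ρ/3 - 5/9 splits as (ρ - a)(ρ - a') with a = 1/3 + (1/3)*sqrt(6), a' = 1/3 - (1/3)*sqrt(6). At the order-1 pole a set g(ρ) = (ρ - a)*f(ρ) = [23/25] / (ρ - a').
Simple pole: residue = g(a) at a = 1/3 + (1/3)*sqrt(6), which is (23/100)*sqrt(6).

The residue is (23/100)*sqrt(6).


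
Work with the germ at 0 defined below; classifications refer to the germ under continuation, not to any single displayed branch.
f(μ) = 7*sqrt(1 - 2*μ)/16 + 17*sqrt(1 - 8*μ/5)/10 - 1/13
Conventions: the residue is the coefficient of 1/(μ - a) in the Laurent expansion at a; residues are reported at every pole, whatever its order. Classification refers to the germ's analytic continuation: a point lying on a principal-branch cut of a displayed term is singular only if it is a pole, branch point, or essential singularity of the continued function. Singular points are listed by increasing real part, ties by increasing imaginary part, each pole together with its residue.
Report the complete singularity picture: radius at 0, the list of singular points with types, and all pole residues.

Branch term (7/16)*sqrt(1 - μ/(1/2)): its argument vanishes at μ = 1/2, a square-root branch point, modulus 1/2.
Branch term (17/10)*sqrt(1 - μ/(5/8)): its argument vanishes at μ = 5/8, a square-root branch point, modulus 5/8.
The radius of convergence is the smallest modulus among the singular points: 1/2.
List the singular points by increasing real part (a conjugate pair: the negative imaginary part first).

Radius of convergence at 0: 1/2.
At 1/2: an algebraic (square-root) branch point.
At 5/8: an algebraic (square-root) branch point.


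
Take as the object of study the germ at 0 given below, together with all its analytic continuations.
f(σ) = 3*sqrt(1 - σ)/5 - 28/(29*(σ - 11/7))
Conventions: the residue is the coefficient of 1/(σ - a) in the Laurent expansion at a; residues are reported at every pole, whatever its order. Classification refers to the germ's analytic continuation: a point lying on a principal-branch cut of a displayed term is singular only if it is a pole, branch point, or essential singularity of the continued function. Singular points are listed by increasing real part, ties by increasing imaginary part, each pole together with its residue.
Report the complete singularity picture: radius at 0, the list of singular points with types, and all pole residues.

Denominator factor (σ - 11/7): pole of order 1 at 11/7, modulus 11/7.
Branch term (3/5)*sqrt(1 - σ/(1)): its argument vanishes at σ = 1, a square-root branch point, modulus 1.
The radius of convergence is the smallest modulus among the singular points: 1.
The branch term is analytic at 11/7 and contributes nothing to the residue; only the rational part matters.
At the order-1 pole 11/7 set g(σ) = (σ - (11/7))*(rational part) = -28/29.
Simple pole: residue = g(a) at a = 11/7, which is -28/29.
List the singular points by increasing real part (a conjugate pair: the negative imaginary part first).

Radius of convergence at 0: 1.
At 1: an algebraic (square-root) branch point.
At 11/7: a pole of order 1; residue -28/29.


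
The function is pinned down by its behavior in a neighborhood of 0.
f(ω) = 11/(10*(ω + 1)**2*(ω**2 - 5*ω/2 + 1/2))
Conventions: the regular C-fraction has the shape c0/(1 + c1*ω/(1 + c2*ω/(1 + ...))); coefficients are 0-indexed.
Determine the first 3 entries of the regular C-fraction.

Taylor coefficients (expand at 0): a_0 = 11/5, a_1 = 33/5, a_2 = 176/5.
c0 = a_0 = 11/5. Peel one level at a time: if S = 1 + c*ω/S' with S'(0) = 1, then c is the ω-coefficient of S and S' = c*ω/(S - 1).
S_1 = c0/f = 1 + (-3)*ω + (-7)*ω^2 + ...; c1 = -3.
S_2 = c1*ω/(S_1 - 1) = 1 + (-7/3)*ω + ...; c2 = -7/3.

The regular C-fraction coefficients are [11/5, -3, -7/3].


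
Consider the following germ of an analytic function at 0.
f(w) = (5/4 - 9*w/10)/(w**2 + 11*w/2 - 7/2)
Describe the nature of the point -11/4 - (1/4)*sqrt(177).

The point is a pole of order 1.

The denominator factor w**2 + 11*w/2 - 7/2 vanishes at -11/4 - (1/4)*sqrt(177) and appears to the power 1; the numerator there equals 149/40 + (9/40)*sqrt(177), nonzero, and no other factor vanishes.
Hence a pole whose order is the multiplicity, 1.


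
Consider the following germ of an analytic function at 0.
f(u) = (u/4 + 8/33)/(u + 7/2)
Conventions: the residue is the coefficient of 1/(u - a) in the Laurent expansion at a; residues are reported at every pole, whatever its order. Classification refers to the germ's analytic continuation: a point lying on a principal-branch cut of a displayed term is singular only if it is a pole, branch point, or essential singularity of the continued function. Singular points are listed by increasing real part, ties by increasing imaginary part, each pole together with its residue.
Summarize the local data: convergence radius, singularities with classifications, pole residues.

Radius of convergence at 0: 7/2.
At -7/2: a pole of order 1; residue -167/264.

Denominator factor (u + 7/2): pole of order 1 at -7/2, modulus 7/2.
The radius of convergence is the smallest modulus among the singular points: 7/2.
At the order-1 pole -7/2 set g(u) = (u - (-7/2))*f(u) = u/4 + 8/33.
Simple pole: residue = g(a) at a = -7/2, which is -167/264.


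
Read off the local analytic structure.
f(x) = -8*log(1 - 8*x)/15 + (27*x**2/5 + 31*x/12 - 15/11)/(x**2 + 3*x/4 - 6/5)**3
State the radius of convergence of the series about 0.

Denominator factor (x**2 + 3*x/4 - 6/5)^3: discriminant 429/80, real irrational roots -3/8 + (1/40)*sqrt(2145) and -3/8 - (1/40)*sqrt(2145); poles of order 3, moduli -3/8 + (1/40)*sqrt(2145) and 3/8 + (1/40)*sqrt(2145).
Branch term (-8/15)*log(1 - x/(1/8)): its argument vanishes at x = 1/8, a logarithmic branch point, modulus 1/8.
The radius of convergence is the smallest modulus among the singular points: 1/8.

The radius of convergence is 1/8.


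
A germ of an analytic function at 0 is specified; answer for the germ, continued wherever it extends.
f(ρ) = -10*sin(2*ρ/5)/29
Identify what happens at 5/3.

There is no denominator, hence no pole anywhere.
The factor sin(2*ρ/5) is entire.
So the germ continues analytically to 5/3.

The point is a regular point.


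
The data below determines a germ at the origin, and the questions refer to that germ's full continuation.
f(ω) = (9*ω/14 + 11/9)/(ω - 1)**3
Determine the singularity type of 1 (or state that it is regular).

The denominator factor ω - 1 vanishes at 1 and appears to the power 3; the numerator there equals 235/126, nonzero, and no other factor vanishes.
Hence a pole whose order is the multiplicity, 3.

The point is a pole of order 3.


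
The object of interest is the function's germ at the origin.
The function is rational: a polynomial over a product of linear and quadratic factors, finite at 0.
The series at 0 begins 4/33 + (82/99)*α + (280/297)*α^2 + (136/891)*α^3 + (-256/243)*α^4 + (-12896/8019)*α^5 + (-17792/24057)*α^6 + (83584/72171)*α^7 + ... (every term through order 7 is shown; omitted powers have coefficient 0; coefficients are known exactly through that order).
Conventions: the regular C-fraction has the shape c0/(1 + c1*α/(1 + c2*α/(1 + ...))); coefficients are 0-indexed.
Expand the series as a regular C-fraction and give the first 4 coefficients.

The regular C-fraction coefficients are [4/33, -41/6, 467/82, -8/41].

Taylor coefficients (read off): a_0 = 4/33, a_1 = 82/99, a_2 = 280/297, a_3 = 136/891.
c0 = a_0 = 4/33. Peel one level at a time: if S = 1 + c*α/S' with S'(0) = 1, then c is the α-coefficient of S and S' = c*α/(S - 1).
S_1 = c0/f = 1 + (-41/6)*α + (467/12)*α^2 + ...; c1 = -41/6.
S_2 = c1*α/(S_1 - 1) = 1 + (467/82)*α + (1868/1681)*α^2 + ...; c2 = 467/82.
S_3 = c2*α/(S_2 - 1) = 1 + (-8/41)*α + ...; c3 = -8/41.


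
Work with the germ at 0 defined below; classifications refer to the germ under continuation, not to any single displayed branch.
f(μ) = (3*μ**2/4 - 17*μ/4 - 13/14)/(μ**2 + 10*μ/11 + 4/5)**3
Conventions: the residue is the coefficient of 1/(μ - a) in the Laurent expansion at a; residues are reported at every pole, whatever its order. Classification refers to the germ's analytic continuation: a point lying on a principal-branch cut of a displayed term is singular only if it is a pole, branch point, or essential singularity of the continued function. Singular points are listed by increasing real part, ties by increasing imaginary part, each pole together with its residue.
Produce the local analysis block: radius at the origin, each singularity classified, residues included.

Radius of convergence at 0: (2/5)*sqrt(5).
At (-5/11) - ((1/55)*sqrt(1795))*i: a pole of order 3; residue ((441885345/20728188992)*sqrt(1795))*i.
At (-5/11) + ((1/55)*sqrt(1795))*i: a pole of order 3; residue -((441885345/20728188992)*sqrt(1795))*i.


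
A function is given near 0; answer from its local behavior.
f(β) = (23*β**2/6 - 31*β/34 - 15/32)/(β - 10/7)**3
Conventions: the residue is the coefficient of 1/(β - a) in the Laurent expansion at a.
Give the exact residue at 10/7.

At the order-3 pole 10/7 set g(β) = (β - (10/7))^3*f(β) = 23*β**2/6 - 31*β/34 - 15/32.
Order-3 pole: residue = g''(a)/2; g''(10/7) = 23/3, so the residue is 23/6.

The residue is 23/6.


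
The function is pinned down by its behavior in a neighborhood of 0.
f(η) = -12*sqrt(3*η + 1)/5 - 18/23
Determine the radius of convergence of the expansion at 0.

The radius of convergence is 1/3.

Branch term (-12/5)*sqrt(1 - η/(-1/3)): its argument vanishes at η = -1/3, a square-root branch point, modulus 1/3.
The radius of convergence is the smallest modulus among the singular points: 1/3.


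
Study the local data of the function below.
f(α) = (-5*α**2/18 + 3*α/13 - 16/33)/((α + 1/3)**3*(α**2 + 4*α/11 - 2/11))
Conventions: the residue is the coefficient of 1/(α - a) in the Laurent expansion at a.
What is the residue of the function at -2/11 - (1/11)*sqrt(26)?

The factor α**2 + 4*α/11 - 2/11 splits as (α - a)(α - a') with a = -2/11 - (1/11)*sqrt(26), a' = -2/11 + (1/11)*sqrt(26). At the order-1 pole a set g(α) = (α - a)*f(α) = [(-5*α**2/18 + 3*α/13 - 16/33)/(α + 1/3)**3] / (α - a').
Simple pole: residue = g(a) at a = -2/11 - (1/11)*sqrt(26), which is -1277664/89167 - (11166957/4636684)*sqrt(26).

The residue is -1277664/89167 - (11166957/4636684)*sqrt(26).


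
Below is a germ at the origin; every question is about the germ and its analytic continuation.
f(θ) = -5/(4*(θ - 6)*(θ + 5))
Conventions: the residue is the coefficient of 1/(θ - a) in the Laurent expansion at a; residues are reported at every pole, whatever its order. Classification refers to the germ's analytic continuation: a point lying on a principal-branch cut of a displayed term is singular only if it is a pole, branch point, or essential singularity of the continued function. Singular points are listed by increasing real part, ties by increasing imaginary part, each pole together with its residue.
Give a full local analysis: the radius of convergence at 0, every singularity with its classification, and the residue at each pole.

Radius of convergence at 0: 5.
At -5: a pole of order 1; residue 5/44.
At 6: a pole of order 1; residue -5/44.

Denominator factor (θ - 6): pole of order 1 at 6, modulus 6.
Denominator factor (θ + 5): pole of order 1 at -5, modulus 5.
The radius of convergence is the smallest modulus among the singular points: 5.
At the order-1 pole -5 set g(θ) = (θ - (-5))*f(θ) = -5/(4*(θ - 6)).
Simple pole: residue = g(a) at a = -5, which is 5/44.
At the order-1 pole 6 set g(θ) = (θ - (6))*f(θ) = -5/(4*(θ + 5)).
Simple pole: residue = g(a) at a = 6, which is -5/44.
List the singular points by increasing real part (a conjugate pair: the negative imaginary part first).


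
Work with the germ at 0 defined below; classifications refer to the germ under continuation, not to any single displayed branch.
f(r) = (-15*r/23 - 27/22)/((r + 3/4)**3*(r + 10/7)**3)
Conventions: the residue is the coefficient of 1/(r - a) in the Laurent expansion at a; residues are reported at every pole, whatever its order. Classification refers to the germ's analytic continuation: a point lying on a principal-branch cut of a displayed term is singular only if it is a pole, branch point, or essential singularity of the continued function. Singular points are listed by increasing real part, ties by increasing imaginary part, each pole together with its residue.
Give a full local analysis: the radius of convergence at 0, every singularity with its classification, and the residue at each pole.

Denominator factor (r + 3/4)^3: pole of order 3 at -3/4, modulus 3/4.
Denominator factor (r + 10/7)^3: pole of order 3 at -10/7, modulus 10/7.
The radius of convergence is the smallest modulus among the singular points: 3/4.
At the order-3 pole -10/7 set g(r) = (r - (-10/7))^3*f(r) = (-15*r/23 - 27/22)/(r + 3/4)**3.
Order-3 pole: residue = g''(a)/2; g''(-10/7) = 27006755328/626453047, so the residue is 13503377664/626453047.
At the order-3 pole -3/4 set g(r) = (r - (-3/4))^3*f(r) = (-15*r/23 - 27/22)/(r + 10/7)**3.
Order-3 pole: residue = g''(a)/2; g''(-3/4) = -27006755328/626453047, so the residue is -13503377664/626453047.
List the singular points by increasing real part (a conjugate pair: the negative imaginary part first).

Radius of convergence at 0: 3/4.
At -10/7: a pole of order 3; residue 13503377664/626453047.
At -3/4: a pole of order 3; residue -13503377664/626453047.


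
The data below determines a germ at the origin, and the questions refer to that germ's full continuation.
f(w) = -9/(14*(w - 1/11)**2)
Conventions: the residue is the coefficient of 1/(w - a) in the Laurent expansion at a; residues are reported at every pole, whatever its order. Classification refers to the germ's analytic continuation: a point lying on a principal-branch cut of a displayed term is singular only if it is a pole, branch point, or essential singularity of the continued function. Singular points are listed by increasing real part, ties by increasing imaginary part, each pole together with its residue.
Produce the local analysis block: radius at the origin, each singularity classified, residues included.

Radius of convergence at 0: 1/11.
At 1/11: a pole of order 2; residue 0.

Denominator factor (w - 1/11)^2: pole of order 2 at 1/11, modulus 1/11.
The radius of convergence is the smallest modulus among the singular points: 1/11.
At the order-2 pole 1/11 set g(w) = (w - (1/11))^2*f(w) = -9/14.
Order-2 pole: residue = g'(a); g'(1/11) = 0, so the residue is 0.


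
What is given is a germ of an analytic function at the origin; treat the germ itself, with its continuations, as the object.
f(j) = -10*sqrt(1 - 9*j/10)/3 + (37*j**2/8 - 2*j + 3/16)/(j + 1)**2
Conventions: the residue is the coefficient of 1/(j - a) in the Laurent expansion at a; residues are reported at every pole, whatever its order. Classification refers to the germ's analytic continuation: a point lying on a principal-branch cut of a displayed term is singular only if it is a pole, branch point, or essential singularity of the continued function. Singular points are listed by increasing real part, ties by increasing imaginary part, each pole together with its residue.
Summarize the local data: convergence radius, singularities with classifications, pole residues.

Radius of convergence at 0: 1.
At -1: a pole of order 2; residue -45/4.
At 10/9: an algebraic (square-root) branch point.

Denominator factor (j + 1)^2: pole of order 2 at -1, modulus 1.
Branch term (-10/3)*sqrt(1 - j/(10/9)): its argument vanishes at j = 10/9, a square-root branch point, modulus 10/9.
The radius of convergence is the smallest modulus among the singular points: 1.
The branch term is analytic at -1 and contributes nothing to the residue; only the rational part matters.
At the order-2 pole -1 set g(j) = (j - (-1))^2*(rational part) = 37*j**2/8 - 2*j + 3/16.
Order-2 pole: residue = g'(a); g'(-1) = -45/4, so the residue is -45/4.
List the singular points by increasing real part (a conjugate pair: the negative imaginary part first).


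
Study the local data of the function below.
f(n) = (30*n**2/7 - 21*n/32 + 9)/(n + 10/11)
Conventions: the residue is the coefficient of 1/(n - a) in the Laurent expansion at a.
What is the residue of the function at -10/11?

At the order-1 pole -10/11 set g(n) = (n - (-10/11))*f(n) = 30*n**2/7 - 21*n/32 + 9.
Simple pole: residue = g(a) at a = -10/11, which is 178053/13552.

The residue is 178053/13552.


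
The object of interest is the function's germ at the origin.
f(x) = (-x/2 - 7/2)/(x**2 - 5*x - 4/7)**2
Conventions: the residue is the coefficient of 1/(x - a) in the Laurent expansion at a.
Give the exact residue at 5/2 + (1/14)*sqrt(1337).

The factor x**2 - 5*x - 4/7 splits as (x - a)(x - a') with a = 5/2 + (1/14)*sqrt(1337), a' = 5/2 - (1/14)*sqrt(1337). At the order-2 pole a set g(x) = (x - a)^2*f(x) = [-x/2 - 7/2] / (x - a')^2.
Order-2 pole: residue = g'(a); g'(5/2 + (1/14)*sqrt(1337)) = (133/72962)*sqrt(1337), so the residue is (133/72962)*sqrt(1337).

The residue is (133/72962)*sqrt(1337).


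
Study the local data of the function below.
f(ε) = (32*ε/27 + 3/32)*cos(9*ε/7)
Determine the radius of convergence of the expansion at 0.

The radius of convergence is infinite.

The factor cos(9*ε/7) is entire and contributes no finite singular point.
The polynomial part has no poles.
No finite singular points: the Taylor series at 0 converges everywhere.


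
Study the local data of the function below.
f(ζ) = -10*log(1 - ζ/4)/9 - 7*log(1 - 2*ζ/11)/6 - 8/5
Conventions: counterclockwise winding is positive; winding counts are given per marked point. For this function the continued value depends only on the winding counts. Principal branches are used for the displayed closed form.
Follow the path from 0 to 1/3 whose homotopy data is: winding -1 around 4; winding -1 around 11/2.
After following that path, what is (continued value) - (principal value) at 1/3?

Continued minus principal equals (41/9)*pi*i.

The rational part is single-valued and drops out of the difference; each branch term changes only by its own monodromy.
(-7/6)*log(1 - ζ/(11/2)): each positive loop around 11/2 adds 2*pi*i to the log, so winding -1 contributes (-7/6)*(-1)*2*pi*i = (7/3)*pi*i.
(-10/9)*log(1 - ζ/(4)): each positive loop around 4 adds 2*pi*i to the log, so winding -1 contributes (-10/9)*(-1)*2*pi*i = (20/9)*pi*i.
Summing the contributions at ζ = 1/3 gives (41/9)*pi*i.


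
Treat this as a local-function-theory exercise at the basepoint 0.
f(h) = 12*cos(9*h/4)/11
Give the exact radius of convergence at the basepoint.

The factor cos(9*h/4) is entire and contributes no finite singular point.
The polynomial part has no poles.
No finite singular points: the Taylor series at 0 converges everywhere.

The radius of convergence is infinite.


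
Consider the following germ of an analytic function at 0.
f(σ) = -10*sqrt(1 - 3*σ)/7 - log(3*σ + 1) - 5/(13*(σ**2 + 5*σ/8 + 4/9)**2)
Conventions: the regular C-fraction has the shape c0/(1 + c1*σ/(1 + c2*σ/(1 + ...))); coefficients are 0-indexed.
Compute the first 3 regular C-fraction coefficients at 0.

The regular C-fraction coefficients are [-4915/1456, 107607/78640, -23542977147/11282952640].

Taylor coefficients (expand at 0): a_0 = -4915/1456, a_1 = 107607/23296, a_2 = 4946463/1490944.
c0 = a_0 = -4915/1456. Peel one level at a time: if S = 1 + c*σ/S' with S'(0) = 1, then c is the σ-coefficient of S and S' = c*σ/(S - 1).
S_1 = c0/f = 1 + (107607/78640)*σ + (70628931441/24736998400)*σ^2 + ...; c1 = 107607/78640.
S_2 = c1*σ/(S_1 - 1) = 1 + (-23542977147/11282952640)*σ + ...; c2 = -23542977147/11282952640.


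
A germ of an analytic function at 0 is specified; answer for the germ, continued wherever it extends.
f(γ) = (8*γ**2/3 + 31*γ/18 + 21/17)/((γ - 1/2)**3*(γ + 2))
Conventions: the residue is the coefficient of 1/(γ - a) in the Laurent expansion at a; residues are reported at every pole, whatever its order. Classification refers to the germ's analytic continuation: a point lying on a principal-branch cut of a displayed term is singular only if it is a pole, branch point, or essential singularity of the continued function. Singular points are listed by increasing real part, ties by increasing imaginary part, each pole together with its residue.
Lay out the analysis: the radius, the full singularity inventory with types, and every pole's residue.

Denominator factor (γ - 1/2)^3: pole of order 3 at 1/2, modulus 1/2.
Denominator factor (γ + 2): pole of order 1 at -2, modulus 2.
The radius of convergence is the smallest modulus among the singular points: 1/2.
At the order-1 pole -2 set g(γ) = (γ - (-2))*f(γ) = (8*γ**2/3 + 31*γ/18 + 21/17)/(γ - 1/2)**3.
Simple pole: residue = g(a) at a = -2, which is -10352/19125.
At the order-3 pole 1/2 set g(γ) = (γ - (1/2))^3*f(γ) = (8*γ**2/3 + 31*γ/18 + 21/17)/(γ + 2).
Order-3 pole: residue = g''(a)/2; g''(1/2) = 20704/19125, so the residue is 10352/19125.
List the singular points by increasing real part (a conjugate pair: the negative imaginary part first).

Radius of convergence at 0: 1/2.
At -2: a pole of order 1; residue -10352/19125.
At 1/2: a pole of order 3; residue 10352/19125.


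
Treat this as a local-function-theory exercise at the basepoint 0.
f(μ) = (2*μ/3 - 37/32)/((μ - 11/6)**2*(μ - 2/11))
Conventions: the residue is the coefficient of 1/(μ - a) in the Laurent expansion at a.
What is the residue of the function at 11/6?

The residue is 36069/95048.

At the order-2 pole 11/6 set g(μ) = (μ - (11/6))^2*f(μ) = (2*μ/3 - 37/32)/(μ - 2/11).
Order-2 pole: residue = g'(a); g'(11/6) = 36069/95048, so the residue is 36069/95048.


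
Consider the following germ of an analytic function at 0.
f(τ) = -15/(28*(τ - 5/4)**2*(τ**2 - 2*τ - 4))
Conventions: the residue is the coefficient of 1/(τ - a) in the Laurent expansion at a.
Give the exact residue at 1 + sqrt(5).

The factor τ**2 - 2*τ - 4 splits as (τ - a)(τ - a') with a = 1 + sqrt(5), a' = 1 - sqrt(5). At the order-1 pole a set g(τ) = (τ - a)*f(τ) = [-15/(28*(τ - 5/4)**2)] / (τ - a').
Simple pole: residue = g(a) at a = 1 + sqrt(5), which is -240/43687 - (486/43687)*sqrt(5).

The residue is -240/43687 - (486/43687)*sqrt(5).


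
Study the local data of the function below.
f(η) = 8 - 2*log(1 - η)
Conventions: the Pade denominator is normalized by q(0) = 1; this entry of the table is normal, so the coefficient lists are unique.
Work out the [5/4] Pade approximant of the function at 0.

Taylor coefficients needed (expand at 0): a_0 = 8, a_1 = 2, a_2 = 1, a_3 = 2/3, a_4 = 1/2, a_5 = 2/5, a_6 = 1/3, a_7 = 2/7, a_8 = 1/4, a_9 = 2/9.
Write the denominator as Q(η) = 1 + q1*η + q2*η^2 + q3*η^3 + q4*η^4. Requiring Q*f - P = O(η^10) with deg P <= 5 kills the coefficients of η^6..η^9 in Q*f:
  η^6: a_6 + q1*a_5 + q2*a_4 + q3*a_3 + q4*a_2 = 0, i.e. 1/3 + (2/5)*q1 + (1/2)*q2 + (2/3)*q3 + (1)*q4 = 0.
  η^7: a_7 + q1*a_6 + q2*a_5 + q3*a_4 + q4*a_3 = 0, i.e. 2/7 + (1/3)*q1 + (2/5)*q2 + (1/2)*q3 + (2/3)*q4 = 0.
  η^8: a_8 + q1*a_7 + q2*a_6 + q3*a_5 + q4*a_4 = 0, i.e. 1/4 + (2/7)*q1 + (1/3)*q2 + (2/5)*q3 + (1/2)*q4 = 0.
  η^9: a_9 + q1*a_8 + q2*a_7 + q3*a_6 + q4*a_5 = 0, i.e. 2/9 + (1/4)*q1 + (2/7)*q2 + (1/3)*q3 + (2/5)*q4 = 0.
Solving this linear system: q1 = -20/9, q2 = 5/3, q3 = -10/21, q4 = 5/126.
The numerator is Q*f truncated at degree 5: P0 = a_0 = 8; P1 = a_1 + q1*a_0 = -142/9; P2 = a_2 + q1*a_1 + q2*a_0 = 89/9; P3 = a_3 + q1*a_2 + q2*a_1 + q3*a_0 = -128/63; P4 = a_4 + q1*a_3 + q2*a_2 + q3*a_1 + q4*a_0 = 19/378; P5 = a_5 + q1*a_4 + q2*a_3 + q3*a_2 + q4*a_1 = 1/315.

The Pade approximant has numerator coefficients [8, -142/9, 89/9, -128/63, 19/378, 1/315]; denominator coefficients [1, -20/9, 5/3, -10/21, 5/126].
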